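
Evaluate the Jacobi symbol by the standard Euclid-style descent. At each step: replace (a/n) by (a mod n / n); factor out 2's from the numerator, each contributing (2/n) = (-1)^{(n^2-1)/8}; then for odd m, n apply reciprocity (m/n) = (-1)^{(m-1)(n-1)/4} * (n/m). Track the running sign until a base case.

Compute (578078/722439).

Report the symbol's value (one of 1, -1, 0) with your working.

1

578078 = 2^1·289039; (2/722439) = +1 since 722439 mod 8 = 7, so (578078/722439) = (+1)^1·(289039/722439); sign now +1
reciprocity: (289039/722439) = -1·(722439/289039) since 289039 mod 4 = 3, 722439 mod 4 = 3; sign now -1
(722439/289039) = (144361/289039)   [reduce mod 289039]
reciprocity: (144361/289039) = +1·(289039/144361) since 144361 mod 4 = 1, 289039 mod 4 = 3; sign now -1
(289039/144361) = (317/144361)   [reduce mod 144361]
reciprocity: (317/144361) = +1·(144361/317) since 317 mod 4 = 1, 144361 mod 4 = 1; sign now -1
(144361/317) = (126/317)   [reduce mod 317]
126 = 2^1·63; (2/317) = -1 since 317 mod 8 = 5, so (126/317) = (-1)^1·(63/317); sign now +1
reciprocity: (63/317) = +1·(317/63) since 63 mod 4 = 3, 317 mod 4 = 1; sign now +1
(317/63) = (2/63)   [reduce mod 63]
2 = 2^1·1; (2/63) = +1 since 63 mod 8 = 7, so (2/63) = (+1)^1·(1/63); sign now +1
(1/63) = 1; final value = sign = +1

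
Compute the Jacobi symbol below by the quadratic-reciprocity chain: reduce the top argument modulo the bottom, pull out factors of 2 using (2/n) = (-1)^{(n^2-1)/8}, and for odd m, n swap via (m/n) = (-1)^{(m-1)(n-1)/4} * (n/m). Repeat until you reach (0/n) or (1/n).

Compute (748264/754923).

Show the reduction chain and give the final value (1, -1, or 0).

1

748264 = 2^3·93533; (2/754923) = -1 since 754923 mod 8 = 3, so (748264/754923) = (-1)^3·(93533/754923); sign now -1
reciprocity: (93533/754923) = +1·(754923/93533) since 93533 mod 4 = 1, 754923 mod 4 = 3; sign now -1
(754923/93533) = (6659/93533)   [reduce mod 93533]
reciprocity: (6659/93533) = +1·(93533/6659) since 6659 mod 4 = 3, 93533 mod 4 = 1; sign now -1
(93533/6659) = (307/6659)   [reduce mod 6659]
reciprocity: (307/6659) = -1·(6659/307) since 307 mod 4 = 3, 6659 mod 4 = 3; sign now +1
(6659/307) = (212/307)   [reduce mod 307]
212 = 2^2·53; (2/307) = -1 since 307 mod 8 = 3, so (212/307) = (-1)^2·(53/307); sign now +1
reciprocity: (53/307) = +1·(307/53) since 53 mod 4 = 1, 307 mod 4 = 3; sign now +1
(307/53) = (42/53)   [reduce mod 53]
42 = 2^1·21; (2/53) = -1 since 53 mod 8 = 5, so (42/53) = (-1)^1·(21/53); sign now -1
reciprocity: (21/53) = +1·(53/21) since 21 mod 4 = 1, 53 mod 4 = 1; sign now -1
(53/21) = (11/21)   [reduce mod 21]
reciprocity: (11/21) = +1·(21/11) since 11 mod 4 = 3, 21 mod 4 = 1; sign now -1
(21/11) = (10/11)   [reduce mod 11]
10 = 2^1·5; (2/11) = -1 since 11 mod 8 = 3, so (10/11) = (-1)^1·(5/11); sign now +1
reciprocity: (5/11) = +1·(11/5) since 5 mod 4 = 1, 11 mod 4 = 3; sign now +1
(11/5) = (1/5)   [reduce mod 5]
(1/5) = 1; final value = sign = +1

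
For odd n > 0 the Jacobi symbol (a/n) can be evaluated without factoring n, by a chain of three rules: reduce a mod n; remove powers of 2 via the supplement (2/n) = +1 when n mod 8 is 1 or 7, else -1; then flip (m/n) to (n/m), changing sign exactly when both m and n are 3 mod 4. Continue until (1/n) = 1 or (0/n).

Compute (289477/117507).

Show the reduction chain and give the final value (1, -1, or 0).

(289477/117507): 289477 mod 117507 = 54463, so (289477/117507) = (54463/117507)
flip (54463/117507) -> (117507/54463): both odd, 54463 mod 4 = 3, 117507 mod 4 = 3, so the flip contributes -1; sign now -1
(117507/54463): 117507 mod 54463 = 8581, so (117507/54463) = (8581/54463)
flip (8581/54463) -> (54463/8581): both odd, 8581 mod 4 = 1, 54463 mod 4 = 3, so the flip contributes +1; sign now -1
(54463/8581): 54463 mod 8581 = 2977, so (54463/8581) = (2977/8581)
flip (2977/8581) -> (8581/2977): both odd, 2977 mod 4 = 1, 8581 mod 4 = 1, so the flip contributes +1; sign now -1
(8581/2977): 8581 mod 2977 = 2627, so (8581/2977) = (2627/2977)
flip (2627/2977) -> (2977/2627): both odd, 2627 mod 4 = 3, 2977 mod 4 = 1, so the flip contributes +1; sign now -1
(2977/2627): 2977 mod 2627 = 350, so (2977/2627) = (350/2627)
factor out 2^1: 350 = 2^1·175; with 2627 mod 8 = 3, (2/2627) = -1; sign now +1; continue with (175/2627)
flip (175/2627) -> (2627/175): both odd, 175 mod 4 = 3, 2627 mod 4 = 3, so the flip contributes -1; sign now -1
(2627/175): 2627 mod 175 = 2, so (2627/175) = (2/175)
factor out 2^1: 2 = 2^1·1; with 175 mod 8 = 7, (2/175) = +1; sign now -1; continue with (1/175)
reached (1/175) = 1, so the symbol is -1

-1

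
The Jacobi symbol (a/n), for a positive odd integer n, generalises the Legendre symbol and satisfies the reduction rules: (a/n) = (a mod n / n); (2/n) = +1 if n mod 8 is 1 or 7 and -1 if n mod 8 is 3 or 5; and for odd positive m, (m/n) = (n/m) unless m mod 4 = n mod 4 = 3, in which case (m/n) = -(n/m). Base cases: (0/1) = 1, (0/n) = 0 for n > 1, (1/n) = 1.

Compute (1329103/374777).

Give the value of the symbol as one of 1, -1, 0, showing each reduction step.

1

(1329103/374777) = (204772/374777)   [reduce mod 374777]
204772 = 2^2·51193; (2/374777) = +1 since 374777 mod 8 = 1, so (204772/374777) = (+1)^2·(51193/374777); sign now +1
reciprocity: (51193/374777) = +1·(374777/51193) since 51193 mod 4 = 1, 374777 mod 4 = 1; sign now +1
(374777/51193) = (16426/51193)   [reduce mod 51193]
16426 = 2^1·8213; (2/51193) = +1 since 51193 mod 8 = 1, so (16426/51193) = (+1)^1·(8213/51193); sign now +1
reciprocity: (8213/51193) = +1·(51193/8213) since 8213 mod 4 = 1, 51193 mod 4 = 1; sign now +1
(51193/8213) = (1915/8213)   [reduce mod 8213]
reciprocity: (1915/8213) = +1·(8213/1915) since 1915 mod 4 = 3, 8213 mod 4 = 1; sign now +1
(8213/1915) = (553/1915)   [reduce mod 1915]
reciprocity: (553/1915) = +1·(1915/553) since 553 mod 4 = 1, 1915 mod 4 = 3; sign now +1
(1915/553) = (256/553)   [reduce mod 553]
256 = 2^8·1; (2/553) = +1 since 553 mod 8 = 1, so (256/553) = (+1)^8·(1/553); sign now +1
(1/553) = 1; final value = sign = +1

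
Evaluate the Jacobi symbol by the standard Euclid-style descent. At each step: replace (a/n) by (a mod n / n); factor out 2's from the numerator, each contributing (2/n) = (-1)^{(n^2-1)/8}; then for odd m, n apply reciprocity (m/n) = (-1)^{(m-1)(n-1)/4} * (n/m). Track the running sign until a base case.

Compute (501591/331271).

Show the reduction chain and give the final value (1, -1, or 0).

(501591/331271): 501591 mod 331271 = 170320, so (501591/331271) = (170320/331271)
factor out 2^4: 170320 = 2^4·10645; with 331271 mod 8 = 7, (2/331271) = +1; sign now +1; continue with (10645/331271)
flip (10645/331271) -> (331271/10645): both odd, 10645 mod 4 = 1, 331271 mod 4 = 3, so the flip contributes +1; sign now +1
(331271/10645): 331271 mod 10645 = 1276, so (331271/10645) = (1276/10645)
factor out 2^2: 1276 = 2^2·319; with 10645 mod 8 = 5, (2/10645) = -1; sign now +1; continue with (319/10645)
flip (319/10645) -> (10645/319): both odd, 319 mod 4 = 3, 10645 mod 4 = 1, so the flip contributes +1; sign now +1
(10645/319): 10645 mod 319 = 118, so (10645/319) = (118/319)
factor out 2^1: 118 = 2^1·59; with 319 mod 8 = 7, (2/319) = +1; sign now +1; continue with (59/319)
flip (59/319) -> (319/59): both odd, 59 mod 4 = 3, 319 mod 4 = 3, so the flip contributes -1; sign now -1
(319/59): 319 mod 59 = 24, so (319/59) = (24/59)
factor out 2^3: 24 = 2^3·3; with 59 mod 8 = 3, (2/59) = -1; sign now +1; continue with (3/59)
flip (3/59) -> (59/3): both odd, 3 mod 4 = 3, 59 mod 4 = 3, so the flip contributes -1; sign now -1
(59/3): 59 mod 3 = 2, so (59/3) = (2/3)
factor out 2^1: 2 = 2^1·1; with 3 mod 8 = 3, (2/3) = -1; sign now +1; continue with (1/3)
reached (1/3) = 1, so the symbol is +1

1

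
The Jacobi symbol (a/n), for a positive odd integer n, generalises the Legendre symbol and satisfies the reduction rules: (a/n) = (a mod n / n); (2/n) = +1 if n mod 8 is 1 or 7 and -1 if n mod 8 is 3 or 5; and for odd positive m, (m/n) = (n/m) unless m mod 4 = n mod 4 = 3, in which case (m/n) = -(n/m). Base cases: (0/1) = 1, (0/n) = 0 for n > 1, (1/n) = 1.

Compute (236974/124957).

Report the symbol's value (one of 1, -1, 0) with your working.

-1

(236974/124957) = (112017/124957)   [reduce mod 124957]
reciprocity: (112017/124957) = +1·(124957/112017) since 112017 mod 4 = 1, 124957 mod 4 = 1; sign now +1
(124957/112017) = (12940/112017)   [reduce mod 112017]
12940 = 2^2·3235; (2/112017) = +1 since 112017 mod 8 = 1, so (12940/112017) = (+1)^2·(3235/112017); sign now +1
reciprocity: (3235/112017) = +1·(112017/3235) since 3235 mod 4 = 3, 112017 mod 4 = 1; sign now +1
(112017/3235) = (2027/3235)   [reduce mod 3235]
reciprocity: (2027/3235) = -1·(3235/2027) since 2027 mod 4 = 3, 3235 mod 4 = 3; sign now -1
(3235/2027) = (1208/2027)   [reduce mod 2027]
1208 = 2^3·151; (2/2027) = -1 since 2027 mod 8 = 3, so (1208/2027) = (-1)^3·(151/2027); sign now +1
reciprocity: (151/2027) = -1·(2027/151) since 151 mod 4 = 3, 2027 mod 4 = 3; sign now -1
(2027/151) = (64/151)   [reduce mod 151]
64 = 2^6·1; (2/151) = +1 since 151 mod 8 = 7, so (64/151) = (+1)^6·(1/151); sign now -1
(1/151) = 1; final value = sign = -1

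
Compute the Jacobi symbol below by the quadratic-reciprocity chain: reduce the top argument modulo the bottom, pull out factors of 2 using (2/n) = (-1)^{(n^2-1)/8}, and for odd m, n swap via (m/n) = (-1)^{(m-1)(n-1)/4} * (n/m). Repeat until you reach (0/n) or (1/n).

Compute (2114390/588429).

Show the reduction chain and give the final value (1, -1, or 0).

-1

(2114390/588429) = (349103/588429)   [reduce mod 588429]
reciprocity: (349103/588429) = +1·(588429/349103) since 349103 mod 4 = 3, 588429 mod 4 = 1; sign now +1
(588429/349103) = (239326/349103)   [reduce mod 349103]
239326 = 2^1·119663; (2/349103) = +1 since 349103 mod 8 = 7, so (239326/349103) = (+1)^1·(119663/349103); sign now +1
reciprocity: (119663/349103) = -1·(349103/119663) since 119663 mod 4 = 3, 349103 mod 4 = 3; sign now -1
(349103/119663) = (109777/119663)   [reduce mod 119663]
reciprocity: (109777/119663) = +1·(119663/109777) since 109777 mod 4 = 1, 119663 mod 4 = 3; sign now -1
(119663/109777) = (9886/109777)   [reduce mod 109777]
9886 = 2^1·4943; (2/109777) = +1 since 109777 mod 8 = 1, so (9886/109777) = (+1)^1·(4943/109777); sign now -1
reciprocity: (4943/109777) = +1·(109777/4943) since 4943 mod 4 = 3, 109777 mod 4 = 1; sign now -1
(109777/4943) = (1031/4943)   [reduce mod 4943]
reciprocity: (1031/4943) = -1·(4943/1031) since 1031 mod 4 = 3, 4943 mod 4 = 3; sign now +1
(4943/1031) = (819/1031)   [reduce mod 1031]
reciprocity: (819/1031) = -1·(1031/819) since 819 mod 4 = 3, 1031 mod 4 = 3; sign now -1
(1031/819) = (212/819)   [reduce mod 819]
212 = 2^2·53; (2/819) = -1 since 819 mod 8 = 3, so (212/819) = (-1)^2·(53/819); sign now -1
reciprocity: (53/819) = +1·(819/53) since 53 mod 4 = 1, 819 mod 4 = 3; sign now -1
(819/53) = (24/53)   [reduce mod 53]
24 = 2^3·3; (2/53) = -1 since 53 mod 8 = 5, so (24/53) = (-1)^3·(3/53); sign now +1
reciprocity: (3/53) = +1·(53/3) since 3 mod 4 = 3, 53 mod 4 = 1; sign now +1
(53/3) = (2/3)   [reduce mod 3]
2 = 2^1·1; (2/3) = -1 since 3 mod 8 = 3, so (2/3) = (-1)^1·(1/3); sign now -1
(1/3) = 1; final value = sign = -1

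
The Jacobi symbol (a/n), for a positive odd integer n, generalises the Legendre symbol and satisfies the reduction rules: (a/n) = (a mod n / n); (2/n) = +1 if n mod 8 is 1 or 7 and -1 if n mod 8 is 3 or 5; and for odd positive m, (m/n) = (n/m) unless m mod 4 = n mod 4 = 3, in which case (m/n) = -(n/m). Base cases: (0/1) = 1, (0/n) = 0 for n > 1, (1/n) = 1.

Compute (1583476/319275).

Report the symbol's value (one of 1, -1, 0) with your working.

1

(1583476/319275): 1583476 mod 319275 = 306376, so (1583476/319275) = (306376/319275)
factor out 2^3: 306376 = 2^3·38297; with 319275 mod 8 = 3, (2/319275) = -1; sign now -1; continue with (38297/319275)
flip (38297/319275) -> (319275/38297): both odd, 38297 mod 4 = 1, 319275 mod 4 = 3, so the flip contributes +1; sign now -1
(319275/38297): 319275 mod 38297 = 12899, so (319275/38297) = (12899/38297)
flip (12899/38297) -> (38297/12899): both odd, 12899 mod 4 = 3, 38297 mod 4 = 1, so the flip contributes +1; sign now -1
(38297/12899): 38297 mod 12899 = 12499, so (38297/12899) = (12499/12899)
flip (12499/12899) -> (12899/12499): both odd, 12499 mod 4 = 3, 12899 mod 4 = 3, so the flip contributes -1; sign now +1
(12899/12499): 12899 mod 12499 = 400, so (12899/12499) = (400/12499)
factor out 2^4: 400 = 2^4·25; with 12499 mod 8 = 3, (2/12499) = -1; sign now +1; continue with (25/12499)
flip (25/12499) -> (12499/25): both odd, 25 mod 4 = 1, 12499 mod 4 = 3, so the flip contributes +1; sign now +1
(12499/25): 12499 mod 25 = 24, so (12499/25) = (24/25)
factor out 2^3: 24 = 2^3·3; with 25 mod 8 = 1, (2/25) = +1; sign now +1; continue with (3/25)
flip (3/25) -> (25/3): both odd, 3 mod 4 = 3, 25 mod 4 = 1, so the flip contributes +1; sign now +1
(25/3): 25 mod 3 = 1, so (25/3) = (1/3)
reached (1/3) = 1, so the symbol is +1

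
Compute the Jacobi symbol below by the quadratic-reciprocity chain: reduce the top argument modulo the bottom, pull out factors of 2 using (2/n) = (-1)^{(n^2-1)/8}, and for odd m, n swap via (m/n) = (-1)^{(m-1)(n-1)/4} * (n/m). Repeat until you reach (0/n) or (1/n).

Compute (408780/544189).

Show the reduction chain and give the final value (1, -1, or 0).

1

408780 = 2^2·102195; (2/544189) = -1 since 544189 mod 8 = 5, so (408780/544189) = (-1)^2·(102195/544189); sign now +1
reciprocity: (102195/544189) = +1·(544189/102195) since 102195 mod 4 = 3, 544189 mod 4 = 1; sign now +1
(544189/102195) = (33214/102195)   [reduce mod 102195]
33214 = 2^1·16607; (2/102195) = -1 since 102195 mod 8 = 3, so (33214/102195) = (-1)^1·(16607/102195); sign now -1
reciprocity: (16607/102195) = -1·(102195/16607) since 16607 mod 4 = 3, 102195 mod 4 = 3; sign now +1
(102195/16607) = (2553/16607)   [reduce mod 16607]
reciprocity: (2553/16607) = +1·(16607/2553) since 2553 mod 4 = 1, 16607 mod 4 = 3; sign now +1
(16607/2553) = (1289/2553)   [reduce mod 2553]
reciprocity: (1289/2553) = +1·(2553/1289) since 1289 mod 4 = 1, 2553 mod 4 = 1; sign now +1
(2553/1289) = (1264/1289)   [reduce mod 1289]
1264 = 2^4·79; (2/1289) = +1 since 1289 mod 8 = 1, so (1264/1289) = (+1)^4·(79/1289); sign now +1
reciprocity: (79/1289) = +1·(1289/79) since 79 mod 4 = 3, 1289 mod 4 = 1; sign now +1
(1289/79) = (25/79)   [reduce mod 79]
reciprocity: (25/79) = +1·(79/25) since 25 mod 4 = 1, 79 mod 4 = 3; sign now +1
(79/25) = (4/25)   [reduce mod 25]
4 = 2^2·1; (2/25) = +1 since 25 mod 8 = 1, so (4/25) = (+1)^2·(1/25); sign now +1
(1/25) = 1; final value = sign = +1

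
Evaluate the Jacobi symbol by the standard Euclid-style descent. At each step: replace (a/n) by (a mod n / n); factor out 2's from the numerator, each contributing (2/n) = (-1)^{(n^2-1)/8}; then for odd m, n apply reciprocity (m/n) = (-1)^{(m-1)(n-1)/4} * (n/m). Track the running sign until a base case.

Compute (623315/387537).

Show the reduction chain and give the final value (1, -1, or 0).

(623315/387537): 623315 mod 387537 = 235778, so (623315/387537) = (235778/387537)
factor out 2^1: 235778 = 2^1·117889; with 387537 mod 8 = 1, (2/387537) = +1; sign now +1; continue with (117889/387537)
flip (117889/387537) -> (387537/117889): both odd, 117889 mod 4 = 1, 387537 mod 4 = 1, so the flip contributes +1; sign now +1
(387537/117889): 387537 mod 117889 = 33870, so (387537/117889) = (33870/117889)
factor out 2^1: 33870 = 2^1·16935; with 117889 mod 8 = 1, (2/117889) = +1; sign now +1; continue with (16935/117889)
flip (16935/117889) -> (117889/16935): both odd, 16935 mod 4 = 3, 117889 mod 4 = 1, so the flip contributes +1; sign now +1
(117889/16935): 117889 mod 16935 = 16279, so (117889/16935) = (16279/16935)
flip (16279/16935) -> (16935/16279): both odd, 16279 mod 4 = 3, 16935 mod 4 = 3, so the flip contributes -1; sign now -1
(16935/16279): 16935 mod 16279 = 656, so (16935/16279) = (656/16279)
factor out 2^4: 656 = 2^4·41; with 16279 mod 8 = 7, (2/16279) = +1; sign now -1; continue with (41/16279)
flip (41/16279) -> (16279/41): both odd, 41 mod 4 = 1, 16279 mod 4 = 3, so the flip contributes +1; sign now -1
(16279/41): 16279 mod 41 = 2, so (16279/41) = (2/41)
factor out 2^1: 2 = 2^1·1; with 41 mod 8 = 1, (2/41) = +1; sign now -1; continue with (1/41)
reached (1/41) = 1, so the symbol is -1

-1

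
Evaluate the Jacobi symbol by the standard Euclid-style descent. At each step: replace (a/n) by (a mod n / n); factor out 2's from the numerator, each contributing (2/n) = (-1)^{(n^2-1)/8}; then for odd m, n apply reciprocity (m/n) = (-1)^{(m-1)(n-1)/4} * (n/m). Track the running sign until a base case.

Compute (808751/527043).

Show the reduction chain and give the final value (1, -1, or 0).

-1

(808751/527043) = (281708/527043)   [reduce mod 527043]
281708 = 2^2·70427; (2/527043) = -1 since 527043 mod 8 = 3, so (281708/527043) = (-1)^2·(70427/527043); sign now +1
reciprocity: (70427/527043) = -1·(527043/70427) since 70427 mod 4 = 3, 527043 mod 4 = 3; sign now -1
(527043/70427) = (34054/70427)   [reduce mod 70427]
34054 = 2^1·17027; (2/70427) = -1 since 70427 mod 8 = 3, so (34054/70427) = (-1)^1·(17027/70427); sign now +1
reciprocity: (17027/70427) = -1·(70427/17027) since 17027 mod 4 = 3, 70427 mod 4 = 3; sign now -1
(70427/17027) = (2319/17027)   [reduce mod 17027]
reciprocity: (2319/17027) = -1·(17027/2319) since 2319 mod 4 = 3, 17027 mod 4 = 3; sign now +1
(17027/2319) = (794/2319)   [reduce mod 2319]
794 = 2^1·397; (2/2319) = +1 since 2319 mod 8 = 7, so (794/2319) = (+1)^1·(397/2319); sign now +1
reciprocity: (397/2319) = +1·(2319/397) since 397 mod 4 = 1, 2319 mod 4 = 3; sign now +1
(2319/397) = (334/397)   [reduce mod 397]
334 = 2^1·167; (2/397) = -1 since 397 mod 8 = 5, so (334/397) = (-1)^1·(167/397); sign now -1
reciprocity: (167/397) = +1·(397/167) since 167 mod 4 = 3, 397 mod 4 = 1; sign now -1
(397/167) = (63/167)   [reduce mod 167]
reciprocity: (63/167) = -1·(167/63) since 63 mod 4 = 3, 167 mod 4 = 3; sign now +1
(167/63) = (41/63)   [reduce mod 63]
reciprocity: (41/63) = +1·(63/41) since 41 mod 4 = 1, 63 mod 4 = 3; sign now +1
(63/41) = (22/41)   [reduce mod 41]
22 = 2^1·11; (2/41) = +1 since 41 mod 8 = 1, so (22/41) = (+1)^1·(11/41); sign now +1
reciprocity: (11/41) = +1·(41/11) since 11 mod 4 = 3, 41 mod 4 = 1; sign now +1
(41/11) = (8/11)   [reduce mod 11]
8 = 2^3·1; (2/11) = -1 since 11 mod 8 = 3, so (8/11) = (-1)^3·(1/11); sign now -1
(1/11) = 1; final value = sign = -1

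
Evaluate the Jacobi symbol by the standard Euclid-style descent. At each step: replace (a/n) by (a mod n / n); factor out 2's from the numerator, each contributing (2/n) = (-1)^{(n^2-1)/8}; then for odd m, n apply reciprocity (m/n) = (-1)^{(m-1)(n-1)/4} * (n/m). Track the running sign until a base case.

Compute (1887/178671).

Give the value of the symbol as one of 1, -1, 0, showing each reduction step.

flip (1887/178671) -> (178671/1887): both odd, 1887 mod 4 = 3, 178671 mod 4 = 3, so the flip contributes -1; sign now -1
(178671/1887): 178671 mod 1887 = 1293, so (178671/1887) = (1293/1887)
flip (1293/1887) -> (1887/1293): both odd, 1293 mod 4 = 1, 1887 mod 4 = 3, so the flip contributes +1; sign now -1
(1887/1293): 1887 mod 1293 = 594, so (1887/1293) = (594/1293)
factor out 2^1: 594 = 2^1·297; with 1293 mod 8 = 5, (2/1293) = -1; sign now +1; continue with (297/1293)
flip (297/1293) -> (1293/297): both odd, 297 mod 4 = 1, 1293 mod 4 = 1, so the flip contributes +1; sign now +1
(1293/297): 1293 mod 297 = 105, so (1293/297) = (105/297)
flip (105/297) -> (297/105): both odd, 105 mod 4 = 1, 297 mod 4 = 1, so the flip contributes +1; sign now +1
(297/105): 297 mod 105 = 87, so (297/105) = (87/105)
flip (87/105) -> (105/87): both odd, 87 mod 4 = 3, 105 mod 4 = 1, so the flip contributes +1; sign now +1
(105/87): 105 mod 87 = 18, so (105/87) = (18/87)
factor out 2^1: 18 = 2^1·9; with 87 mod 8 = 7, (2/87) = +1; sign now +1; continue with (9/87)
flip (9/87) -> (87/9): both odd, 9 mod 4 = 1, 87 mod 4 = 3, so the flip contributes +1; sign now +1
(87/9): 87 mod 9 = 6, so (87/9) = (6/9)
factor out 2^1: 6 = 2^1·3; with 9 mod 8 = 1, (2/9) = +1; sign now +1; continue with (3/9)
flip (3/9) -> (9/3): both odd, 3 mod 4 = 3, 9 mod 4 = 1, so the flip contributes +1; sign now +1
(9/3): 9 mod 3 = 0, so (9/3) = (0/3)
reached (0/3); gcd(a, n) > 1, so (0/3) = 0 and the symbol is 0

0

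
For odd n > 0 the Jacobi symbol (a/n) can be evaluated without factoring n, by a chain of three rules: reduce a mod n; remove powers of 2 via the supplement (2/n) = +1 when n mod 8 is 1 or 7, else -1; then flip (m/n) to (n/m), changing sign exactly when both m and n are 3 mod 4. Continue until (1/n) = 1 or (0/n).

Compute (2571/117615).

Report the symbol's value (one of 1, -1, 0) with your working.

flip (2571/117615) -> (117615/2571): both odd, 2571 mod 4 = 3, 117615 mod 4 = 3, so the flip contributes -1; sign now -1
(117615/2571): 117615 mod 2571 = 1920, so (117615/2571) = (1920/2571)
factor out 2^7: 1920 = 2^7·15; with 2571 mod 8 = 3, (2/2571) = -1; sign now +1; continue with (15/2571)
flip (15/2571) -> (2571/15): both odd, 15 mod 4 = 3, 2571 mod 4 = 3, so the flip contributes -1; sign now -1
(2571/15): 2571 mod 15 = 6, so (2571/15) = (6/15)
factor out 2^1: 6 = 2^1·3; with 15 mod 8 = 7, (2/15) = +1; sign now -1; continue with (3/15)
flip (3/15) -> (15/3): both odd, 3 mod 4 = 3, 15 mod 4 = 3, so the flip contributes -1; sign now +1
(15/3): 15 mod 3 = 0, so (15/3) = (0/3)
reached (0/3); gcd(a, n) > 1, so (0/3) = 0 and the symbol is 0

0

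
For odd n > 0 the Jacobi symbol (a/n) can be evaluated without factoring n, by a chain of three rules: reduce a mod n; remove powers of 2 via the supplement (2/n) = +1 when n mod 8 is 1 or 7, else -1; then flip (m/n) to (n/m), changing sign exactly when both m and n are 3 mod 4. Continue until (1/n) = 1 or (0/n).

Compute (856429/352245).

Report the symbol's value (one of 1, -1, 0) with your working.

(856429/352245) = (151939/352245)   [reduce mod 352245]
reciprocity: (151939/352245) = +1·(352245/151939) since 151939 mod 4 = 3, 352245 mod 4 = 1; sign now +1
(352245/151939) = (48367/151939)   [reduce mod 151939]
reciprocity: (48367/151939) = -1·(151939/48367) since 48367 mod 4 = 3, 151939 mod 4 = 3; sign now -1
(151939/48367) = (6838/48367)   [reduce mod 48367]
6838 = 2^1·3419; (2/48367) = +1 since 48367 mod 8 = 7, so (6838/48367) = (+1)^1·(3419/48367); sign now -1
reciprocity: (3419/48367) = -1·(48367/3419) since 3419 mod 4 = 3, 48367 mod 4 = 3; sign now +1
(48367/3419) = (501/3419)   [reduce mod 3419]
reciprocity: (501/3419) = +1·(3419/501) since 501 mod 4 = 1, 3419 mod 4 = 3; sign now +1
(3419/501) = (413/501)   [reduce mod 501]
reciprocity: (413/501) = +1·(501/413) since 413 mod 4 = 1, 501 mod 4 = 1; sign now +1
(501/413) = (88/413)   [reduce mod 413]
88 = 2^3·11; (2/413) = -1 since 413 mod 8 = 5, so (88/413) = (-1)^3·(11/413); sign now -1
reciprocity: (11/413) = +1·(413/11) since 11 mod 4 = 3, 413 mod 4 = 1; sign now -1
(413/11) = (6/11)   [reduce mod 11]
6 = 2^1·3; (2/11) = -1 since 11 mod 8 = 3, so (6/11) = (-1)^1·(3/11); sign now +1
reciprocity: (3/11) = -1·(11/3) since 3 mod 4 = 3, 11 mod 4 = 3; sign now -1
(11/3) = (2/3)   [reduce mod 3]
2 = 2^1·1; (2/3) = -1 since 3 mod 8 = 3, so (2/3) = (-1)^1·(1/3); sign now +1
(1/3) = 1; final value = sign = +1

1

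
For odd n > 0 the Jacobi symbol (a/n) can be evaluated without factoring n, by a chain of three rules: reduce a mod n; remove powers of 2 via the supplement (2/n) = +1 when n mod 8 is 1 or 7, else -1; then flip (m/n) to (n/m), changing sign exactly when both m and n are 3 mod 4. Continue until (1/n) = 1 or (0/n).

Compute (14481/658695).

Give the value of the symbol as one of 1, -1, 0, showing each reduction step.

0

flip (14481/658695) -> (658695/14481): both odd, 14481 mod 4 = 1, 658695 mod 4 = 3, so the flip contributes +1; sign now +1
(658695/14481): 658695 mod 14481 = 7050, so (658695/14481) = (7050/14481)
factor out 2^1: 7050 = 2^1·3525; with 14481 mod 8 = 1, (2/14481) = +1; sign now +1; continue with (3525/14481)
flip (3525/14481) -> (14481/3525): both odd, 3525 mod 4 = 1, 14481 mod 4 = 1, so the flip contributes +1; sign now +1
(14481/3525): 14481 mod 3525 = 381, so (14481/3525) = (381/3525)
flip (381/3525) -> (3525/381): both odd, 381 mod 4 = 1, 3525 mod 4 = 1, so the flip contributes +1; sign now +1
(3525/381): 3525 mod 381 = 96, so (3525/381) = (96/381)
factor out 2^5: 96 = 2^5·3; with 381 mod 8 = 5, (2/381) = -1; sign now -1; continue with (3/381)
flip (3/381) -> (381/3): both odd, 3 mod 4 = 3, 381 mod 4 = 1, so the flip contributes +1; sign now -1
(381/3): 381 mod 3 = 0, so (381/3) = (0/3)
reached (0/3); gcd(a, n) > 1, so (0/3) = 0 and the symbol is 0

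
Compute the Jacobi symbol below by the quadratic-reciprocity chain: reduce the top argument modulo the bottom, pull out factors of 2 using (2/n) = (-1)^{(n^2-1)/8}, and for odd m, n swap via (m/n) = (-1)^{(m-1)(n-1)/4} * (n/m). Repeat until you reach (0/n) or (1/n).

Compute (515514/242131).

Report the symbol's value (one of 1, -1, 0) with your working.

-1

(515514/242131) = (31252/242131)   [reduce mod 242131]
31252 = 2^2·7813; (2/242131) = -1 since 242131 mod 8 = 3, so (31252/242131) = (-1)^2·(7813/242131); sign now +1
reciprocity: (7813/242131) = +1·(242131/7813) since 7813 mod 4 = 1, 242131 mod 4 = 3; sign now +1
(242131/7813) = (7741/7813)   [reduce mod 7813]
reciprocity: (7741/7813) = +1·(7813/7741) since 7741 mod 4 = 1, 7813 mod 4 = 1; sign now +1
(7813/7741) = (72/7741)   [reduce mod 7741]
72 = 2^3·9; (2/7741) = -1 since 7741 mod 8 = 5, so (72/7741) = (-1)^3·(9/7741); sign now -1
reciprocity: (9/7741) = +1·(7741/9) since 9 mod 4 = 1, 7741 mod 4 = 1; sign now -1
(7741/9) = (1/9)   [reduce mod 9]
(1/9) = 1; final value = sign = -1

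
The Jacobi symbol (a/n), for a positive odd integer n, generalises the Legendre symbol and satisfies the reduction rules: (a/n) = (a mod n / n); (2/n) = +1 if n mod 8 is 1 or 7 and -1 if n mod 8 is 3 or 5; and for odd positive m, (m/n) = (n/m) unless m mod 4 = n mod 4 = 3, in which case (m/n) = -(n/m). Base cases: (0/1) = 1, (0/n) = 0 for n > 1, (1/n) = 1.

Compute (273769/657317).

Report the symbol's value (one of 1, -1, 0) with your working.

0

reciprocity: (273769/657317) = +1·(657317/273769) since 273769 mod 4 = 1, 657317 mod 4 = 1; sign now +1
(657317/273769) = (109779/273769)   [reduce mod 273769]
reciprocity: (109779/273769) = +1·(273769/109779) since 109779 mod 4 = 3, 273769 mod 4 = 1; sign now +1
(273769/109779) = (54211/109779)   [reduce mod 109779]
reciprocity: (54211/109779) = -1·(109779/54211) since 54211 mod 4 = 3, 109779 mod 4 = 3; sign now -1
(109779/54211) = (1357/54211)   [reduce mod 54211]
reciprocity: (1357/54211) = +1·(54211/1357) since 1357 mod 4 = 1, 54211 mod 4 = 3; sign now -1
(54211/1357) = (1288/1357)   [reduce mod 1357]
1288 = 2^3·161; (2/1357) = -1 since 1357 mod 8 = 5, so (1288/1357) = (-1)^3·(161/1357); sign now +1
reciprocity: (161/1357) = +1·(1357/161) since 161 mod 4 = 1, 1357 mod 4 = 1; sign now +1
(1357/161) = (69/161)   [reduce mod 161]
reciprocity: (69/161) = +1·(161/69) since 69 mod 4 = 1, 161 mod 4 = 1; sign now +1
(161/69) = (23/69)   [reduce mod 69]
reciprocity: (23/69) = +1·(69/23) since 23 mod 4 = 3, 69 mod 4 = 1; sign now +1
(69/23) = (0/23)   [reduce mod 23]
(0/23) = 0   [gcd(a, n) > 1]; final value = 0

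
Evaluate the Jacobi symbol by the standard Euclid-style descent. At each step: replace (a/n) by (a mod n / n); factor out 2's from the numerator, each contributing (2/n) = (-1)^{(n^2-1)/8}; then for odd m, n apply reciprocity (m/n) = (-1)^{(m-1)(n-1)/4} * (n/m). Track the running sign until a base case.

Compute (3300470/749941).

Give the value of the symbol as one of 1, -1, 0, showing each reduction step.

(3300470/749941) = (300706/749941)   [reduce mod 749941]
300706 = 2^1·150353; (2/749941) = -1 since 749941 mod 8 = 5, so (300706/749941) = (-1)^1·(150353/749941); sign now -1
reciprocity: (150353/749941) = +1·(749941/150353) since 150353 mod 4 = 1, 749941 mod 4 = 1; sign now -1
(749941/150353) = (148529/150353)   [reduce mod 150353]
reciprocity: (148529/150353) = +1·(150353/148529) since 148529 mod 4 = 1, 150353 mod 4 = 1; sign now -1
(150353/148529) = (1824/148529)   [reduce mod 148529]
1824 = 2^5·57; (2/148529) = +1 since 148529 mod 8 = 1, so (1824/148529) = (+1)^5·(57/148529); sign now -1
reciprocity: (57/148529) = +1·(148529/57) since 57 mod 4 = 1, 148529 mod 4 = 1; sign now -1
(148529/57) = (44/57)   [reduce mod 57]
44 = 2^2·11; (2/57) = +1 since 57 mod 8 = 1, so (44/57) = (+1)^2·(11/57); sign now -1
reciprocity: (11/57) = +1·(57/11) since 11 mod 4 = 3, 57 mod 4 = 1; sign now -1
(57/11) = (2/11)   [reduce mod 11]
2 = 2^1·1; (2/11) = -1 since 11 mod 8 = 3, so (2/11) = (-1)^1·(1/11); sign now +1
(1/11) = 1; final value = sign = +1

1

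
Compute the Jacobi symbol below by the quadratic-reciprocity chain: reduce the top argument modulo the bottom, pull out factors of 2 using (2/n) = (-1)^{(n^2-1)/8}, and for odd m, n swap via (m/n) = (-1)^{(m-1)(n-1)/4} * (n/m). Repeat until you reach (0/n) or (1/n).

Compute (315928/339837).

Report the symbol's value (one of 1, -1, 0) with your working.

factor out 2^3: 315928 = 2^3·39491; with 339837 mod 8 = 5, (2/339837) = -1; sign now -1; continue with (39491/339837)
flip (39491/339837) -> (339837/39491): both odd, 39491 mod 4 = 3, 339837 mod 4 = 1, so the flip contributes +1; sign now -1
(339837/39491): 339837 mod 39491 = 23909, so (339837/39491) = (23909/39491)
flip (23909/39491) -> (39491/23909): both odd, 23909 mod 4 = 1, 39491 mod 4 = 3, so the flip contributes +1; sign now -1
(39491/23909): 39491 mod 23909 = 15582, so (39491/23909) = (15582/23909)
factor out 2^1: 15582 = 2^1·7791; with 23909 mod 8 = 5, (2/23909) = -1; sign now +1; continue with (7791/23909)
flip (7791/23909) -> (23909/7791): both odd, 7791 mod 4 = 3, 23909 mod 4 = 1, so the flip contributes +1; sign now +1
(23909/7791): 23909 mod 7791 = 536, so (23909/7791) = (536/7791)
factor out 2^3: 536 = 2^3·67; with 7791 mod 8 = 7, (2/7791) = +1; sign now +1; continue with (67/7791)
flip (67/7791) -> (7791/67): both odd, 67 mod 4 = 3, 7791 mod 4 = 3, so the flip contributes -1; sign now -1
(7791/67): 7791 mod 67 = 19, so (7791/67) = (19/67)
flip (19/67) -> (67/19): both odd, 19 mod 4 = 3, 67 mod 4 = 3, so the flip contributes -1; sign now +1
(67/19): 67 mod 19 = 10, so (67/19) = (10/19)
factor out 2^1: 10 = 2^1·5; with 19 mod 8 = 3, (2/19) = -1; sign now -1; continue with (5/19)
flip (5/19) -> (19/5): both odd, 5 mod 4 = 1, 19 mod 4 = 3, so the flip contributes +1; sign now -1
(19/5): 19 mod 5 = 4, so (19/5) = (4/5)
factor out 2^2: 4 = 2^2·1; with 5 mod 8 = 5, (2/5) = -1; sign now -1; continue with (1/5)
reached (1/5) = 1, so the symbol is -1

-1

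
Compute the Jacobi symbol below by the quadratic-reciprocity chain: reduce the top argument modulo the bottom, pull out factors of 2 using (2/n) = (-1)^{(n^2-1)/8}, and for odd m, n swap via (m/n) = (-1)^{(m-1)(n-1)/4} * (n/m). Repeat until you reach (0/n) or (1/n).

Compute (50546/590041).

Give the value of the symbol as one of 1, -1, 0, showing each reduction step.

factor out 2^1: 50546 = 2^1·25273; with 590041 mod 8 = 1, (2/590041) = +1; sign now +1; continue with (25273/590041)
flip (25273/590041) -> (590041/25273): both odd, 25273 mod 4 = 1, 590041 mod 4 = 1, so the flip contributes +1; sign now +1
(590041/25273): 590041 mod 25273 = 8762, so (590041/25273) = (8762/25273)
factor out 2^1: 8762 = 2^1·4381; with 25273 mod 8 = 1, (2/25273) = +1; sign now +1; continue with (4381/25273)
flip (4381/25273) -> (25273/4381): both odd, 4381 mod 4 = 1, 25273 mod 4 = 1, so the flip contributes +1; sign now +1
(25273/4381): 25273 mod 4381 = 3368, so (25273/4381) = (3368/4381)
factor out 2^3: 3368 = 2^3·421; with 4381 mod 8 = 5, (2/4381) = -1; sign now -1; continue with (421/4381)
flip (421/4381) -> (4381/421): both odd, 421 mod 4 = 1, 4381 mod 4 = 1, so the flip contributes +1; sign now -1
(4381/421): 4381 mod 421 = 171, so (4381/421) = (171/421)
flip (171/421) -> (421/171): both odd, 171 mod 4 = 3, 421 mod 4 = 1, so the flip contributes +1; sign now -1
(421/171): 421 mod 171 = 79, so (421/171) = (79/171)
flip (79/171) -> (171/79): both odd, 79 mod 4 = 3, 171 mod 4 = 3, so the flip contributes -1; sign now +1
(171/79): 171 mod 79 = 13, so (171/79) = (13/79)
flip (13/79) -> (79/13): both odd, 13 mod 4 = 1, 79 mod 4 = 3, so the flip contributes +1; sign now +1
(79/13): 79 mod 13 = 1, so (79/13) = (1/13)
reached (1/13) = 1, so the symbol is +1

1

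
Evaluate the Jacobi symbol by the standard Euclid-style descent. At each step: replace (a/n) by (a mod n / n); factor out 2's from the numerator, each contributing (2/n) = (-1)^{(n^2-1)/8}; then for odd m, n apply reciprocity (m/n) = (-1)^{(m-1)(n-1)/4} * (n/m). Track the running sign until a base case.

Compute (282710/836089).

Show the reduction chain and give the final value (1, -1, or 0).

factor out 2^1: 282710 = 2^1·141355; with 836089 mod 8 = 1, (2/836089) = +1; sign now +1; continue with (141355/836089)
flip (141355/836089) -> (836089/141355): both odd, 141355 mod 4 = 3, 836089 mod 4 = 1, so the flip contributes +1; sign now +1
(836089/141355): 836089 mod 141355 = 129314, so (836089/141355) = (129314/141355)
factor out 2^1: 129314 = 2^1·64657; with 141355 mod 8 = 3, (2/141355) = -1; sign now -1; continue with (64657/141355)
flip (64657/141355) -> (141355/64657): both odd, 64657 mod 4 = 1, 141355 mod 4 = 3, so the flip contributes +1; sign now -1
(141355/64657): 141355 mod 64657 = 12041, so (141355/64657) = (12041/64657)
flip (12041/64657) -> (64657/12041): both odd, 12041 mod 4 = 1, 64657 mod 4 = 1, so the flip contributes +1; sign now -1
(64657/12041): 64657 mod 12041 = 4452, so (64657/12041) = (4452/12041)
factor out 2^2: 4452 = 2^2·1113; with 12041 mod 8 = 1, (2/12041) = +1; sign now -1; continue with (1113/12041)
flip (1113/12041) -> (12041/1113): both odd, 1113 mod 4 = 1, 12041 mod 4 = 1, so the flip contributes +1; sign now -1
(12041/1113): 12041 mod 1113 = 911, so (12041/1113) = (911/1113)
flip (911/1113) -> (1113/911): both odd, 911 mod 4 = 3, 1113 mod 4 = 1, so the flip contributes +1; sign now -1
(1113/911): 1113 mod 911 = 202, so (1113/911) = (202/911)
factor out 2^1: 202 = 2^1·101; with 911 mod 8 = 7, (2/911) = +1; sign now -1; continue with (101/911)
flip (101/911) -> (911/101): both odd, 101 mod 4 = 1, 911 mod 4 = 3, so the flip contributes +1; sign now -1
(911/101): 911 mod 101 = 2, so (911/101) = (2/101)
factor out 2^1: 2 = 2^1·1; with 101 mod 8 = 5, (2/101) = -1; sign now +1; continue with (1/101)
reached (1/101) = 1, so the symbol is +1

1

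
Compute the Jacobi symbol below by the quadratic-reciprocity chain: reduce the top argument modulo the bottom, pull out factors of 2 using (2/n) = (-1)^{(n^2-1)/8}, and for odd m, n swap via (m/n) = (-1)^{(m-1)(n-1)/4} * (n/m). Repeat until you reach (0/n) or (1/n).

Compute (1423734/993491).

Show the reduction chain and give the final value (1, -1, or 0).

(1423734/993491): 1423734 mod 993491 = 430243, so (1423734/993491) = (430243/993491)
flip (430243/993491) -> (993491/430243): both odd, 430243 mod 4 = 3, 993491 mod 4 = 3, so the flip contributes -1; sign now -1
(993491/430243): 993491 mod 430243 = 133005, so (993491/430243) = (133005/430243)
flip (133005/430243) -> (430243/133005): both odd, 133005 mod 4 = 1, 430243 mod 4 = 3, so the flip contributes +1; sign now -1
(430243/133005): 430243 mod 133005 = 31228, so (430243/133005) = (31228/133005)
factor out 2^2: 31228 = 2^2·7807; with 133005 mod 8 = 5, (2/133005) = -1; sign now -1; continue with (7807/133005)
flip (7807/133005) -> (133005/7807): both odd, 7807 mod 4 = 3, 133005 mod 4 = 1, so the flip contributes +1; sign now -1
(133005/7807): 133005 mod 7807 = 286, so (133005/7807) = (286/7807)
factor out 2^1: 286 = 2^1·143; with 7807 mod 8 = 7, (2/7807) = +1; sign now -1; continue with (143/7807)
flip (143/7807) -> (7807/143): both odd, 143 mod 4 = 3, 7807 mod 4 = 3, so the flip contributes -1; sign now +1
(7807/143): 7807 mod 143 = 85, so (7807/143) = (85/143)
flip (85/143) -> (143/85): both odd, 85 mod 4 = 1, 143 mod 4 = 3, so the flip contributes +1; sign now +1
(143/85): 143 mod 85 = 58, so (143/85) = (58/85)
factor out 2^1: 58 = 2^1·29; with 85 mod 8 = 5, (2/85) = -1; sign now -1; continue with (29/85)
flip (29/85) -> (85/29): both odd, 29 mod 4 = 1, 85 mod 4 = 1, so the flip contributes +1; sign now -1
(85/29): 85 mod 29 = 27, so (85/29) = (27/29)
flip (27/29) -> (29/27): both odd, 27 mod 4 = 3, 29 mod 4 = 1, so the flip contributes +1; sign now -1
(29/27): 29 mod 27 = 2, so (29/27) = (2/27)
factor out 2^1: 2 = 2^1·1; with 27 mod 8 = 3, (2/27) = -1; sign now +1; continue with (1/27)
reached (1/27) = 1, so the symbol is +1

1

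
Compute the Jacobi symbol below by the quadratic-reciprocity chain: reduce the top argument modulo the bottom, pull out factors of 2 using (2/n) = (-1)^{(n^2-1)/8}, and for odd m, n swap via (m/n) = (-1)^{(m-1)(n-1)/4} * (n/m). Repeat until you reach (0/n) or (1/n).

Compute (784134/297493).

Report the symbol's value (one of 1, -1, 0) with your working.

(784134/297493) = (189148/297493)   [reduce mod 297493]
189148 = 2^2·47287; (2/297493) = -1 since 297493 mod 8 = 5, so (189148/297493) = (-1)^2·(47287/297493); sign now +1
reciprocity: (47287/297493) = +1·(297493/47287) since 47287 mod 4 = 3, 297493 mod 4 = 1; sign now +1
(297493/47287) = (13771/47287)   [reduce mod 47287]
reciprocity: (13771/47287) = -1·(47287/13771) since 13771 mod 4 = 3, 47287 mod 4 = 3; sign now -1
(47287/13771) = (5974/13771)   [reduce mod 13771]
5974 = 2^1·2987; (2/13771) = -1 since 13771 mod 8 = 3, so (5974/13771) = (-1)^1·(2987/13771); sign now +1
reciprocity: (2987/13771) = -1·(13771/2987) since 2987 mod 4 = 3, 13771 mod 4 = 3; sign now -1
(13771/2987) = (1823/2987)   [reduce mod 2987]
reciprocity: (1823/2987) = -1·(2987/1823) since 1823 mod 4 = 3, 2987 mod 4 = 3; sign now +1
(2987/1823) = (1164/1823)   [reduce mod 1823]
1164 = 2^2·291; (2/1823) = +1 since 1823 mod 8 = 7, so (1164/1823) = (+1)^2·(291/1823); sign now +1
reciprocity: (291/1823) = -1·(1823/291) since 291 mod 4 = 3, 1823 mod 4 = 3; sign now -1
(1823/291) = (77/291)   [reduce mod 291]
reciprocity: (77/291) = +1·(291/77) since 77 mod 4 = 1, 291 mod 4 = 3; sign now -1
(291/77) = (60/77)   [reduce mod 77]
60 = 2^2·15; (2/77) = -1 since 77 mod 8 = 5, so (60/77) = (-1)^2·(15/77); sign now -1
reciprocity: (15/77) = +1·(77/15) since 15 mod 4 = 3, 77 mod 4 = 1; sign now -1
(77/15) = (2/15)   [reduce mod 15]
2 = 2^1·1; (2/15) = +1 since 15 mod 8 = 7, so (2/15) = (+1)^1·(1/15); sign now -1
(1/15) = 1; final value = sign = -1

-1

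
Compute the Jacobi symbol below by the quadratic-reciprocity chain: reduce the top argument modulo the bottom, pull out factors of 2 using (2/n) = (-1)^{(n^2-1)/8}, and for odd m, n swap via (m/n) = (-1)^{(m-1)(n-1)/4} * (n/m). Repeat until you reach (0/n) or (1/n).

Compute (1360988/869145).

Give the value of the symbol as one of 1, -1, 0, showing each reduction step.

(1360988/869145): 1360988 mod 869145 = 491843, so (1360988/869145) = (491843/869145)
flip (491843/869145) -> (869145/491843): both odd, 491843 mod 4 = 3, 869145 mod 4 = 1, so the flip contributes +1; sign now +1
(869145/491843): 869145 mod 491843 = 377302, so (869145/491843) = (377302/491843)
factor out 2^1: 377302 = 2^1·188651; with 491843 mod 8 = 3, (2/491843) = -1; sign now -1; continue with (188651/491843)
flip (188651/491843) -> (491843/188651): both odd, 188651 mod 4 = 3, 491843 mod 4 = 3, so the flip contributes -1; sign now +1
(491843/188651): 491843 mod 188651 = 114541, so (491843/188651) = (114541/188651)
flip (114541/188651) -> (188651/114541): both odd, 114541 mod 4 = 1, 188651 mod 4 = 3, so the flip contributes +1; sign now +1
(188651/114541): 188651 mod 114541 = 74110, so (188651/114541) = (74110/114541)
factor out 2^1: 74110 = 2^1·37055; with 114541 mod 8 = 5, (2/114541) = -1; sign now -1; continue with (37055/114541)
flip (37055/114541) -> (114541/37055): both odd, 37055 mod 4 = 3, 114541 mod 4 = 1, so the flip contributes +1; sign now -1
(114541/37055): 114541 mod 37055 = 3376, so (114541/37055) = (3376/37055)
factor out 2^4: 3376 = 2^4·211; with 37055 mod 8 = 7, (2/37055) = +1; sign now -1; continue with (211/37055)
flip (211/37055) -> (37055/211): both odd, 211 mod 4 = 3, 37055 mod 4 = 3, so the flip contributes -1; sign now +1
(37055/211): 37055 mod 211 = 130, so (37055/211) = (130/211)
factor out 2^1: 130 = 2^1·65; with 211 mod 8 = 3, (2/211) = -1; sign now -1; continue with (65/211)
flip (65/211) -> (211/65): both odd, 65 mod 4 = 1, 211 mod 4 = 3, so the flip contributes +1; sign now -1
(211/65): 211 mod 65 = 16, so (211/65) = (16/65)
factor out 2^4: 16 = 2^4·1; with 65 mod 8 = 1, (2/65) = +1; sign now -1; continue with (1/65)
reached (1/65) = 1, so the symbol is -1

-1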